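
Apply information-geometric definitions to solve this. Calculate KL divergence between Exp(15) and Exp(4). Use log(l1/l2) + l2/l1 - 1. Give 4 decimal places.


KL divergence for exponential family:
KL = log(l1/l2) + l2/l1 - 1.
log(15/4) = 1.321756.
4/15 = 0.266667.
KL = 1.321756 + 0.266667 - 1 = 0.5884

0.5884


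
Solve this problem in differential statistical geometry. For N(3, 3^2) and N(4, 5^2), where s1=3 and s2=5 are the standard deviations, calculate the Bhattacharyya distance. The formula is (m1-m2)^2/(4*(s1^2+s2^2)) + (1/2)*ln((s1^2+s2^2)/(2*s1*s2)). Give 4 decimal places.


Bhattacharyya distance between two Gaussians:
DB = (m1-m2)^2/(4*(s1^2+s2^2)) + (1/2)*ln((s1^2+s2^2)/(2*s1*s2)).
(m1-m2)^2 = (-1)^2 = 1.
s1^2+s2^2 = 9 + 25 = 34.
term1 = 1/136 = 0.007353.
term2 = 0.5*ln(34/30.0) = 0.062582.
DB = 0.007353 + 0.062582 = 0.0699

0.0699


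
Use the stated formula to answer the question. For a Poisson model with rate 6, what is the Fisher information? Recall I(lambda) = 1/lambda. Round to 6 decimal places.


Fisher information for Poisson: I(lambda) = 1/lambda.
lambda = 6.
I(lambda) = 1/6 = 0.166667

0.166667


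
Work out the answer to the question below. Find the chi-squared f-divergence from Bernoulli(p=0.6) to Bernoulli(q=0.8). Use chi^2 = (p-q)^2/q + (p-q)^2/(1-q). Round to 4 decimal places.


Chi-squared divergence between Bernoulli distributions:
chi^2 = (p-q)^2/q + (p-q)^2/(1-q).
p = 0.6, q = 0.8, p-q = -0.2.
(p-q)^2 = 0.04.
term1 = 0.04/0.8 = 0.05.
term2 = 0.04/0.2 = 0.2.
chi^2 = 0.05 + 0.2 = 0.2500

0.2500


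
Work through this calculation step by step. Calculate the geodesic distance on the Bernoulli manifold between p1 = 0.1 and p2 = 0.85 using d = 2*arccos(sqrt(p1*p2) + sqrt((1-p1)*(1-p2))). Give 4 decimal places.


Geodesic distance on Bernoulli manifold:
d(p1,p2) = 2*arccos(sqrt(p1*p2) + sqrt((1-p1)*(1-p2))).
sqrt(p1*p2) = sqrt(0.1*0.85) = 0.291548.
sqrt((1-p1)*(1-p2)) = sqrt(0.9*0.15) = 0.367423.
arg = 0.291548 + 0.367423 = 0.658971.
d = 2*arccos(0.658971) = 1.7027

1.7027


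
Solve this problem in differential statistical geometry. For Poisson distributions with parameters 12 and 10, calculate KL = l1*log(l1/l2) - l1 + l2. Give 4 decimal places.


KL divergence for Poisson:
KL = l1*log(l1/l2) - l1 + l2.
l1 = 12, l2 = 10.
log(12/10) = 0.182322.
l1*log(l1/l2) = 12 * 0.182322 = 2.187859.
KL = 2.187859 - 12 + 10 = 0.1879

0.1879


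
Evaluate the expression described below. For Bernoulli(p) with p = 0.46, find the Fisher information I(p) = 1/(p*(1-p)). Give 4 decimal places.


For Bernoulli(p), Fisher information is I(p) = 1/(p*(1-p)).
p = 0.46, 1-p = 0.54.
p*(1-p) = 0.2484.
I(p) = 1/0.2484 = 4.0258

4.0258


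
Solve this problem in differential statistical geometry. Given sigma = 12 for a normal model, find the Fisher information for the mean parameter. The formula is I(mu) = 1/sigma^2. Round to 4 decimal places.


The Fisher information for the mean of a normal distribution is I(mu) = 1/sigma^2.
sigma = 12, so sigma^2 = 144.
I(mu) = 1/144 = 0.0069

0.0069


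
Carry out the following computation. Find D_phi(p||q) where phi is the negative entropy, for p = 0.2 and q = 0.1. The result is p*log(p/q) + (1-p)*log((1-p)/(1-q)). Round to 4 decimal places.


Bregman divergence with negative entropy generator:
D = p*log(p/q) + (1-p)*log((1-p)/(1-q)).
p = 0.2, q = 0.1.
p*log(p/q) = 0.2*log(0.2/0.1) = 0.138629.
(1-p)*log((1-p)/(1-q)) = 0.8*log(0.8/0.9) = -0.094226.
D = 0.138629 + -0.094226 = 0.0444

0.0444


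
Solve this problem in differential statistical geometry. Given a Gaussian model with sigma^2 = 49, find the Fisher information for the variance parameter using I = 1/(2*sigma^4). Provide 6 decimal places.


Fisher information for variance: I(sigma^2) = 1/(2*sigma^4).
sigma^2 = 49, so sigma^4 = 2401.
I = 1/(2*2401) = 1/4802 = 0.000208

0.000208


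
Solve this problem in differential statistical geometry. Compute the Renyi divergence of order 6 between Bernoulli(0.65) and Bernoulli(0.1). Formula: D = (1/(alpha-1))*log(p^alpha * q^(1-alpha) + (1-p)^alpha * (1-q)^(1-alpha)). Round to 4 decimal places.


Renyi divergence of order alpha between Bernoulli distributions:
D = (1/(alpha-1))*log(p^alpha * q^(1-alpha) + (1-p)^alpha * (1-q)^(1-alpha)).
alpha = 6, p = 0.65, q = 0.1.
p^alpha * q^(1-alpha) = 0.65^6 * 0.1^-5 = 7541.889062.
(1-p)^alpha * (1-q)^(1-alpha) = 0.35^6 * 0.9^-5 = 0.003113.
sum = 7541.889062 + 0.003113 = 7541.892176.
D = (1/5)*log(7541.892176) = 1.7856

1.7856


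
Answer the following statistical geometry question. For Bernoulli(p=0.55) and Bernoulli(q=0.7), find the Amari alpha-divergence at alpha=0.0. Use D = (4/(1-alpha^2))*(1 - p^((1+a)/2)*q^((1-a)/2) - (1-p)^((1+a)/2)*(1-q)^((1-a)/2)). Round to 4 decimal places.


Amari alpha-divergence:
D = (4/(1-alpha^2))*(1 - p^((1+a)/2)*q^((1-a)/2) - (1-p)^((1+a)/2)*(1-q)^((1-a)/2)).
alpha = 0.0, p = 0.55, q = 0.7.
e1 = (1+alpha)/2 = 0.5, e2 = (1-alpha)/2 = 0.5.
t1 = p^e1 * q^e2 = 0.55^0.5 * 0.7^0.5 = 0.620484.
t2 = (1-p)^e1 * (1-q)^e2 = 0.45^0.5 * 0.3^0.5 = 0.367423.
4/(1-alpha^2) = 4.0.
D = 4.0*(1 - 0.620484 - 0.367423) = 0.0484

0.0484


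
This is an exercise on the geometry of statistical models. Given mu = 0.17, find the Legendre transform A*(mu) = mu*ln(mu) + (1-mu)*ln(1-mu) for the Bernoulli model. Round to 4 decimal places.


Legendre transform for Bernoulli:
A*(mu) = mu*log(mu) + (1-mu)*log(1-mu).
mu = 0.17, 1-mu = 0.83.
mu*log(mu) = 0.17*log(0.17) = -0.301233.
(1-mu)*log(1-mu) = 0.83*log(0.83) = -0.154654.
A* = -0.301233 + -0.154654 = -0.4559

-0.4559


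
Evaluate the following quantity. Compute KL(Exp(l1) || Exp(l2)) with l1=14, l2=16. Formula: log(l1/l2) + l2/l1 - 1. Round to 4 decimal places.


KL divergence for exponential family:
KL = log(l1/l2) + l2/l1 - 1.
log(14/16) = -0.133531.
16/14 = 1.142857.
KL = -0.133531 + 1.142857 - 1 = 0.0093

0.0093


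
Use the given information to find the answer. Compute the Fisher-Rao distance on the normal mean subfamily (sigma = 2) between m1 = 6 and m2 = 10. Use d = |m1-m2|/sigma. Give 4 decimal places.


On the fixed-variance normal subfamily, geodesic distance = |m1-m2|/sigma.
|6 - 10| = 4.
sigma = 2.
d = 4/2 = 2.0000

2.0000


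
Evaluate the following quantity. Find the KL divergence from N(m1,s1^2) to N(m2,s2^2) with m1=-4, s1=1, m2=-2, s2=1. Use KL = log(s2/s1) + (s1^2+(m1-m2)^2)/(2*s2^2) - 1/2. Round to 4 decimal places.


KL divergence between normal distributions:
KL = log(s2/s1) + (s1^2 + (m1-m2)^2)/(2*s2^2) - 1/2.
log(1/1) = 0.0.
(1^2 + (-4--2)^2)/(2*1^2) = (1 + 4)/2 = 2.5.
KL = 0.0 + 2.5 - 0.5 = 2.0000

2.0000


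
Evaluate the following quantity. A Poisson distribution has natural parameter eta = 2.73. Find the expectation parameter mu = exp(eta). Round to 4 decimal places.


Expectation parameter for Poisson exponential family:
mu = exp(eta).
eta = 2.73.
mu = exp(2.73) = 15.3329

15.3329


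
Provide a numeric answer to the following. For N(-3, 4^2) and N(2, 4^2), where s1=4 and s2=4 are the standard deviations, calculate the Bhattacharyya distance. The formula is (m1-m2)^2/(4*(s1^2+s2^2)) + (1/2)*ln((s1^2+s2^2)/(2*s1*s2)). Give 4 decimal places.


Bhattacharyya distance between two Gaussians:
DB = (m1-m2)^2/(4*(s1^2+s2^2)) + (1/2)*ln((s1^2+s2^2)/(2*s1*s2)).
(m1-m2)^2 = (-5)^2 = 25.
s1^2+s2^2 = 16 + 16 = 32.
term1 = 25/128 = 0.195312.
term2 = 0.5*ln(32/32.0) = 0.0.
DB = 0.195312 + 0.0 = 0.1953

0.1953


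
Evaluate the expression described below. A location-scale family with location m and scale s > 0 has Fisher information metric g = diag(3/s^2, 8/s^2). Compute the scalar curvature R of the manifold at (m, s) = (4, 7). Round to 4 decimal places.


The metric has the form g = (A dm^2 + B ds^2)/s^2 with A = 3, B = 8.
Substitute u = sqrt(A/B)*m: g = B*(du^2 + ds^2)/s^2, i.e. B times the
Poincare upper half-plane metric, which has constant Gaussian curvature -1.
Scaling a 2D metric by a constant c divides the Gaussian curvature by c,
so K = -1/B = -1/(8) = -0.1250 everywhere (the point (m, s) = (4, 7) is irrelevant:
the curvature is constant).
Scalar curvature in dimension 2: R = 2K = -2/(8) = -0.2500.

-0.2500


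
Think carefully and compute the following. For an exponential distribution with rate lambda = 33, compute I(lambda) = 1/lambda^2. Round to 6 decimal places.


Fisher information for exponential: I(lambda) = 1/lambda^2.
lambda = 33, lambda^2 = 1089.
I = 1/1089 = 0.000918

0.000918


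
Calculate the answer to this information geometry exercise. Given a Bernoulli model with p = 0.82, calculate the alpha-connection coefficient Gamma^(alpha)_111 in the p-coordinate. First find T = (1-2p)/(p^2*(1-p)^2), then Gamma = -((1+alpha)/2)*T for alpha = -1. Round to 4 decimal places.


Skewness (Amari-Chentsov) tensor: T = (1-2p)/(p^2*(1-p)^2).
p = 0.82, 1-2p = -0.64, p^2 = 0.6724, (1-p)^2 = 0.0324.
T = -0.64/(0.6724 * 0.0324) = -29.376988.
In the p-coordinate, Gamma^(alpha) = Gamma^(0) - (alpha/2)*T with Gamma^(0) = (1/2)*g'(p) = -T/2,
so Gamma^(alpha) = -((1+alpha)/2)*T.
alpha = -1, -(1+alpha)/2 = 0.0.
Gamma = 0.0 * -29.376988 = 0.0000

0.0000


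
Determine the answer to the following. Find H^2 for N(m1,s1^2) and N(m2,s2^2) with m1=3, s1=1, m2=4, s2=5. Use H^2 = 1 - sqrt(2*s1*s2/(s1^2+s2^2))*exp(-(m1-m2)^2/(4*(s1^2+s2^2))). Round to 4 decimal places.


Squared Hellinger distance for Gaussians:
H^2 = 1 - sqrt(2*s1*s2/(s1^2+s2^2)) * exp(-(m1-m2)^2/(4*(s1^2+s2^2))).
s1^2 = 1, s2^2 = 25, s1^2+s2^2 = 26.
sqrt(2*1*5/(26)) = 0.620174.
(m1-m2)^2 = (-1)^2 = 1.
exp(-1/(4*26)) = exp(-0.009615) = 0.990431.
H^2 = 1 - 0.620174*0.990431 = 0.3858

0.3858


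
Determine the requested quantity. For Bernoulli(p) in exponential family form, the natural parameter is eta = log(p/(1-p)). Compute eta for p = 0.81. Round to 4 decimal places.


Natural parameter for Bernoulli: eta = log(p/(1-p)).
p = 0.81, 1-p = 0.19.
p/(1-p) = 4.263158.
eta = log(4.263158) = 1.4500

1.4500


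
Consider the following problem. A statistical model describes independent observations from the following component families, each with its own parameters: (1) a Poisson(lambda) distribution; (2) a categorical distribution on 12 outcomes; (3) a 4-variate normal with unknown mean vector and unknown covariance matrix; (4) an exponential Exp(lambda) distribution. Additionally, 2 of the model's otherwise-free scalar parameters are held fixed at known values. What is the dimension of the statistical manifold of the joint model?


The dimension of a statistical manifold equals the number of free
(independent) real parameters of the model. For a product of independent
blocks the parameter counts add.
- Poisson (lambda): 1.
- categorical on 12 outcomes (probabilities sum to 1): 12-1 = 11.
- 4-variate normal: 4 (mean) + 4*5/2 = 10 (symmetric covariance) = 14.
- exponential (lambda): 1.
Total = 1 + 11 + 14 + 1 = 27.
2 parameter(s) fixed at known values: 27 - 2 = 25.
Dimension = 25

25


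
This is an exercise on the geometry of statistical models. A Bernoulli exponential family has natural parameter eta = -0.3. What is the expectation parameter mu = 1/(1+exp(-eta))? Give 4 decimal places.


Dual coordinate (expectation parameter) for Bernoulli:
mu = 1/(1+exp(-eta)).
eta = -0.3.
exp(-eta) = exp(0.3) = 1.349859.
mu = 1/(1+1.349859) = 0.4256

0.4256


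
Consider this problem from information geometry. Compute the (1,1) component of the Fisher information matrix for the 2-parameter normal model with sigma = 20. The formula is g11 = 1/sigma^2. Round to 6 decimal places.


For the 2-parameter normal family, the Fisher metric has:
  g11 = 1/sigma^2, g22 = 2/sigma^2.
sigma = 20, sigma^2 = 400.
g11 = 0.002500

0.002500


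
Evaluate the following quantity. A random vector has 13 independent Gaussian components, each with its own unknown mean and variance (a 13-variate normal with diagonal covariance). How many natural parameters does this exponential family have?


Exponential family dimension calculation:
Each univariate normal has two natural parameters (mu/sigma^2 and -1/(2 sigma^2)).
With 13 independent components, dim = 2 * 13 = 26.

26


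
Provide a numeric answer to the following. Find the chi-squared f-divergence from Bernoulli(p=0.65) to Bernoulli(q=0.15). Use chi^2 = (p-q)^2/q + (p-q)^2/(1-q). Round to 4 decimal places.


Chi-squared divergence between Bernoulli distributions:
chi^2 = (p-q)^2/q + (p-q)^2/(1-q).
p = 0.65, q = 0.15, p-q = 0.5.
(p-q)^2 = 0.25.
term1 = 0.25/0.15 = 1.666667.
term2 = 0.25/0.85 = 0.294118.
chi^2 = 1.666667 + 0.294118 = 1.9608

1.9608


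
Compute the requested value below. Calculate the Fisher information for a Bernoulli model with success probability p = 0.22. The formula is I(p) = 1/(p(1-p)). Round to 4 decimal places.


For Bernoulli(p), Fisher information is I(p) = 1/(p*(1-p)).
p = 0.22, 1-p = 0.78.
p*(1-p) = 0.1716.
I(p) = 1/0.1716 = 5.8275

5.8275


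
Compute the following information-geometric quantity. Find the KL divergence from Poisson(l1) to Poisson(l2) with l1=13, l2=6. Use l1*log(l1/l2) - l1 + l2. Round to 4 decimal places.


KL divergence for Poisson:
KL = l1*log(l1/l2) - l1 + l2.
l1 = 13, l2 = 6.
log(13/6) = 0.77319.
l1*log(l1/l2) = 13 * 0.77319 = 10.051469.
KL = 10.051469 - 13 + 6 = 3.0515

3.0515


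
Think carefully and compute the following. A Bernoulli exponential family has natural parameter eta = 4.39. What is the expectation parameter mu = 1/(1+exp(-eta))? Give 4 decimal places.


Dual coordinate (expectation parameter) for Bernoulli:
mu = 1/(1+exp(-eta)).
eta = 4.39.
exp(-eta) = exp(-4.39) = 0.012401.
mu = 1/(1+0.012401) = 0.9878

0.9878


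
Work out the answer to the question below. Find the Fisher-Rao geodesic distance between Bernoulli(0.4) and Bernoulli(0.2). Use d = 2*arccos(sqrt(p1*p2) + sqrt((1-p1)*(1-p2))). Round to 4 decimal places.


Geodesic distance on Bernoulli manifold:
d(p1,p2) = 2*arccos(sqrt(p1*p2) + sqrt((1-p1)*(1-p2))).
sqrt(p1*p2) = sqrt(0.4*0.2) = 0.282843.
sqrt((1-p1)*(1-p2)) = sqrt(0.6*0.8) = 0.69282.
arg = 0.282843 + 0.69282 = 0.975663.
d = 2*arccos(0.975663) = 0.4421

0.4421


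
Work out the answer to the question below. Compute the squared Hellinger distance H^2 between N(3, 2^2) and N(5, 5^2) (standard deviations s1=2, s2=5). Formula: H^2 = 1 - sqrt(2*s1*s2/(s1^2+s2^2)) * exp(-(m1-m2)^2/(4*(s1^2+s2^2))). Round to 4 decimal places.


Squared Hellinger distance for Gaussians:
H^2 = 1 - sqrt(2*s1*s2/(s1^2+s2^2)) * exp(-(m1-m2)^2/(4*(s1^2+s2^2))).
s1^2 = 4, s2^2 = 25, s1^2+s2^2 = 29.
sqrt(2*2*5/(29)) = 0.830455.
(m1-m2)^2 = (-2)^2 = 4.
exp(-4/(4*29)) = exp(-0.034483) = 0.966105.
H^2 = 1 - 0.830455*0.966105 = 0.1977

0.1977


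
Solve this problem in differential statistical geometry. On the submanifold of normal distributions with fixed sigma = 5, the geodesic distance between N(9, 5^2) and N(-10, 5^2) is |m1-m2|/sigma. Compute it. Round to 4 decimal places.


On the fixed-variance normal subfamily, geodesic distance = |m1-m2|/sigma.
|9 - -10| = 19.
sigma = 5.
d = 19/5 = 3.8000

3.8000


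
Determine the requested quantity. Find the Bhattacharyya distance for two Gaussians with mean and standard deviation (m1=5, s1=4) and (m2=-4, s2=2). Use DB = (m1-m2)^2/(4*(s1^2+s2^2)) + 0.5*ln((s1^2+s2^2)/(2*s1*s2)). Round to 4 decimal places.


Bhattacharyya distance between two Gaussians:
DB = (m1-m2)^2/(4*(s1^2+s2^2)) + (1/2)*ln((s1^2+s2^2)/(2*s1*s2)).
(m1-m2)^2 = (9)^2 = 81.
s1^2+s2^2 = 16 + 4 = 20.
term1 = 81/80 = 1.0125.
term2 = 0.5*ln(20/16.0) = 0.111572.
DB = 1.0125 + 0.111572 = 1.1241

1.1241


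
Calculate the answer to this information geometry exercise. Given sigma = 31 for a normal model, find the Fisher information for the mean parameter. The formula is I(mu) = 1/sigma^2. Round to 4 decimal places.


The Fisher information for the mean of a normal distribution is I(mu) = 1/sigma^2.
sigma = 31, so sigma^2 = 961.
I(mu) = 1/961 = 0.0010

0.0010


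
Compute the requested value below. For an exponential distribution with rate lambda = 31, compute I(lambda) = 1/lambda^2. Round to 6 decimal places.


Fisher information for exponential: I(lambda) = 1/lambda^2.
lambda = 31, lambda^2 = 961.
I = 1/961 = 0.001041

0.001041


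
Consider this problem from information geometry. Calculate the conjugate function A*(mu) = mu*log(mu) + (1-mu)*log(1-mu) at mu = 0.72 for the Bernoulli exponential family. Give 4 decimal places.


Legendre transform for Bernoulli:
A*(mu) = mu*log(mu) + (1-mu)*log(1-mu).
mu = 0.72, 1-mu = 0.28.
mu*log(mu) = 0.72*log(0.72) = -0.236523.
(1-mu)*log(1-mu) = 0.28*log(0.28) = -0.35643.
A* = -0.236523 + -0.35643 = -0.5930

-0.5930


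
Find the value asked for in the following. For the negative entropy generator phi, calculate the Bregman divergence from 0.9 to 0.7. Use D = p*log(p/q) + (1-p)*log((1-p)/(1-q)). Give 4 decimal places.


Bregman divergence with negative entropy generator:
D = p*log(p/q) + (1-p)*log((1-p)/(1-q)).
p = 0.9, q = 0.7.
p*log(p/q) = 0.9*log(0.9/0.7) = 0.226183.
(1-p)*log((1-p)/(1-q)) = 0.1*log(0.1/0.3) = -0.109861.
D = 0.226183 + -0.109861 = 0.1163

0.1163


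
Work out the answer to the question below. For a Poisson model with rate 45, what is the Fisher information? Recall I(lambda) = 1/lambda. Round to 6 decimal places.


Fisher information for Poisson: I(lambda) = 1/lambda.
lambda = 45.
I(lambda) = 1/45 = 0.022222

0.022222


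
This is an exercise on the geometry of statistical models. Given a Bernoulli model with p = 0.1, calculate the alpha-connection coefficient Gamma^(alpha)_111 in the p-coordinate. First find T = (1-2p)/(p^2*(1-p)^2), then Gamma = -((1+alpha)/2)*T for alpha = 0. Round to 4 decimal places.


Skewness (Amari-Chentsov) tensor: T = (1-2p)/(p^2*(1-p)^2).
p = 0.1, 1-2p = 0.8, p^2 = 0.01, (1-p)^2 = 0.81.
T = 0.8/(0.01 * 0.81) = 98.765432.
In the p-coordinate, Gamma^(alpha) = Gamma^(0) - (alpha/2)*T with Gamma^(0) = (1/2)*g'(p) = -T/2,
so Gamma^(alpha) = -((1+alpha)/2)*T.
alpha = 0, -(1+alpha)/2 = -0.5.
Gamma = -0.5 * 98.765432 = -49.3827

-49.3827


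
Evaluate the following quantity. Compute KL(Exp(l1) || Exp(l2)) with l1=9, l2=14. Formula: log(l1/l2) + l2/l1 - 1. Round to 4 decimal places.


KL divergence for exponential family:
KL = log(l1/l2) + l2/l1 - 1.
log(9/14) = -0.441833.
14/9 = 1.555556.
KL = -0.441833 + 1.555556 - 1 = 0.1137

0.1137


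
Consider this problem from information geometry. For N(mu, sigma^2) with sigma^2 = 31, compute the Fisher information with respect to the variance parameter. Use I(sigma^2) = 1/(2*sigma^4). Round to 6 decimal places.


Fisher information for variance: I(sigma^2) = 1/(2*sigma^4).
sigma^2 = 31, so sigma^4 = 961.
I = 1/(2*961) = 1/1922 = 0.000520

0.000520


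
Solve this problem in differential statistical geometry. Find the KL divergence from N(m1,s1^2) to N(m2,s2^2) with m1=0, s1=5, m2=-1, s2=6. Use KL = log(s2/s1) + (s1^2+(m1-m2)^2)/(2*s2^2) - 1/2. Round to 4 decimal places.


KL divergence between normal distributions:
KL = log(s2/s1) + (s1^2 + (m1-m2)^2)/(2*s2^2) - 1/2.
log(6/5) = 0.182322.
(5^2 + (0--1)^2)/(2*6^2) = (25 + 1)/72 = 0.361111.
KL = 0.182322 + 0.361111 - 0.5 = 0.0434

0.0434


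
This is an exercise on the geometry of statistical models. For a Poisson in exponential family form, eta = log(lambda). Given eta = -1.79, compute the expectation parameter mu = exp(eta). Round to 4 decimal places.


Expectation parameter for Poisson exponential family:
mu = exp(eta).
eta = -1.79.
mu = exp(-1.79) = 0.1670

0.1670


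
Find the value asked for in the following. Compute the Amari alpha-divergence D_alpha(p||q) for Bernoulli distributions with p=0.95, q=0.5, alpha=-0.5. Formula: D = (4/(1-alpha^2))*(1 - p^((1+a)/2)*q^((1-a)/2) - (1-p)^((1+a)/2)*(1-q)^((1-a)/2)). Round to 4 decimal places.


Amari alpha-divergence:
D = (4/(1-alpha^2))*(1 - p^((1+a)/2)*q^((1-a)/2) - (1-p)^((1+a)/2)*(1-q)^((1-a)/2)).
alpha = -0.5, p = 0.95, q = 0.5.
e1 = (1+alpha)/2 = 0.25, e2 = (1-alpha)/2 = 0.75.
t1 = p^e1 * q^e2 = 0.95^0.25 * 0.5^0.75 = 0.587027.
t2 = (1-p)^e1 * (1-q)^e2 = 0.05^0.25 * 0.5^0.75 = 0.281171.
4/(1-alpha^2) = 5.333333.
D = 5.333333*(1 - 0.587027 - 0.281171) = 0.7029

0.7029


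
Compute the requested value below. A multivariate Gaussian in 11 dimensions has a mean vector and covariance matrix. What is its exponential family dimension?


Exponential family dimension calculation:
For 11-dim MVN: mean has 11 params, covariance has 11*12/2 = 66 unique entries.
Total dim = 11 + 66 = 77.

77


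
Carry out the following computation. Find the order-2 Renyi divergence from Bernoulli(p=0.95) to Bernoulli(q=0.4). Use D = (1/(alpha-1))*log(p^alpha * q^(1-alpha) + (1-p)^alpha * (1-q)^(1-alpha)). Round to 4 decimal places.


Renyi divergence of order alpha between Bernoulli distributions:
D = (1/(alpha-1))*log(p^alpha * q^(1-alpha) + (1-p)^alpha * (1-q)^(1-alpha)).
alpha = 2, p = 0.95, q = 0.4.
p^alpha * q^(1-alpha) = 0.95^2 * 0.4^-1 = 2.25625.
(1-p)^alpha * (1-q)^(1-alpha) = 0.05^2 * 0.6^-1 = 0.004167.
sum = 2.25625 + 0.004167 = 2.260417.
D = (1/1)*log(2.260417) = 0.8155

0.8155


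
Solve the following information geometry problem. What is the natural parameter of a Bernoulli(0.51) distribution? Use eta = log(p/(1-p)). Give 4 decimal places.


Natural parameter for Bernoulli: eta = log(p/(1-p)).
p = 0.51, 1-p = 0.49.
p/(1-p) = 1.040816.
eta = log(1.040816) = 0.0400

0.0400


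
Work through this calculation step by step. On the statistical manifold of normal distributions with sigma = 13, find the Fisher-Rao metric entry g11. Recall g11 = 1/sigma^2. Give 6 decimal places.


For the 2-parameter normal family, the Fisher metric has:
  g11 = 1/sigma^2, g22 = 2/sigma^2.
sigma = 13, sigma^2 = 169.
g11 = 0.005917

0.005917


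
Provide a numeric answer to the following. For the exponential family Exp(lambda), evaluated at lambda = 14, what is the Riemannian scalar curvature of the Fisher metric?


This family has a single free parameter, so its statistical manifold
is 1-dimensional. The Riemann curvature tensor of any 1-dimensional
Riemannian manifold vanishes identically, so R = 0.

0


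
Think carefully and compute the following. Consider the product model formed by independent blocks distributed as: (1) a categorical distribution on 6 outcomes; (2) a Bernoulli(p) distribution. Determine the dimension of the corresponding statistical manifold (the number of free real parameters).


The dimension of a statistical manifold equals the number of free
(independent) real parameters of the model. For a product of independent
blocks the parameter counts add.
- categorical on 6 outcomes (probabilities sum to 1): 6-1 = 5.
- Bernoulli (p): 1.
Total = 5 + 1 = 6.
Dimension = 6

6


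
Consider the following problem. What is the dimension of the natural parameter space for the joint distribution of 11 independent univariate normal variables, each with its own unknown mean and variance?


Exponential family dimension calculation:
Each univariate normal has two natural parameters (mu/sigma^2 and -1/(2 sigma^2)).
With 11 independent components, dim = 2 * 11 = 22.

22


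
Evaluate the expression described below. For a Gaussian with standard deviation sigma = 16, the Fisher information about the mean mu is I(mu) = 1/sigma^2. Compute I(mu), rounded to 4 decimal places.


The Fisher information for the mean of a normal distribution is I(mu) = 1/sigma^2.
sigma = 16, so sigma^2 = 256.
I(mu) = 1/256 = 0.0039

0.0039


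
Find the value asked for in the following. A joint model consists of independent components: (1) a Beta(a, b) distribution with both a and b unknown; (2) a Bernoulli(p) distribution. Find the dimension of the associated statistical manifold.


The dimension of a statistical manifold equals the number of free
(independent) real parameters of the model. For a product of independent
blocks the parameter counts add.
- Beta (a, b): 2.
- Bernoulli (p): 1.
Total = 2 + 1 = 3.
Dimension = 3

3


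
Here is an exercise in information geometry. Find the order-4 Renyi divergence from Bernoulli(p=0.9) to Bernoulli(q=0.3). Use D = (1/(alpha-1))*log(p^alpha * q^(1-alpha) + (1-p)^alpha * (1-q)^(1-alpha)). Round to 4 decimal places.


Renyi divergence of order alpha between Bernoulli distributions:
D = (1/(alpha-1))*log(p^alpha * q^(1-alpha) + (1-p)^alpha * (1-q)^(1-alpha)).
alpha = 4, p = 0.9, q = 0.3.
p^alpha * q^(1-alpha) = 0.9^4 * 0.3^-3 = 24.3.
(1-p)^alpha * (1-q)^(1-alpha) = 0.1^4 * 0.7^-3 = 0.000292.
sum = 24.3 + 0.000292 = 24.300292.
D = (1/3)*log(24.300292) = 1.0635

1.0635


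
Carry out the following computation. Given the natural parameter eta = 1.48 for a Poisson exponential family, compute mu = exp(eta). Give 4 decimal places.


Expectation parameter for Poisson exponential family:
mu = exp(eta).
eta = 1.48.
mu = exp(1.48) = 4.3929

4.3929


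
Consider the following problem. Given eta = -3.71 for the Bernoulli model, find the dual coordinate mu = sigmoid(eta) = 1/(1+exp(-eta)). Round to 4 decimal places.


Dual coordinate (expectation parameter) for Bernoulli:
mu = 1/(1+exp(-eta)).
eta = -3.71.
exp(-eta) = exp(3.71) = 40.853807.
mu = 1/(1+40.853807) = 0.0239

0.0239


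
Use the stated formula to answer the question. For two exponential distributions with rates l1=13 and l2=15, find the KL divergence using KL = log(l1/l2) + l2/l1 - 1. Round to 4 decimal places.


KL divergence for exponential family:
KL = log(l1/l2) + l2/l1 - 1.
log(13/15) = -0.143101.
15/13 = 1.153846.
KL = -0.143101 + 1.153846 - 1 = 0.0107

0.0107


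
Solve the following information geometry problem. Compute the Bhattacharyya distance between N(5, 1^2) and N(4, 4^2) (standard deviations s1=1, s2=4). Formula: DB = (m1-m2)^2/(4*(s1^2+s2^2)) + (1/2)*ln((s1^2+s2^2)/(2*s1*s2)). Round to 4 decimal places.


Bhattacharyya distance between two Gaussians:
DB = (m1-m2)^2/(4*(s1^2+s2^2)) + (1/2)*ln((s1^2+s2^2)/(2*s1*s2)).
(m1-m2)^2 = (1)^2 = 1.
s1^2+s2^2 = 1 + 16 = 17.
term1 = 1/68 = 0.014706.
term2 = 0.5*ln(17/8.0) = 0.376886.
DB = 0.014706 + 0.376886 = 0.3916

0.3916


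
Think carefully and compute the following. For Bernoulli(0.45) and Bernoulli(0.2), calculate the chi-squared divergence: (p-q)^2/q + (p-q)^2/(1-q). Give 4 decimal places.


Chi-squared divergence between Bernoulli distributions:
chi^2 = (p-q)^2/q + (p-q)^2/(1-q).
p = 0.45, q = 0.2, p-q = 0.25.
(p-q)^2 = 0.0625.
term1 = 0.0625/0.2 = 0.3125.
term2 = 0.0625/0.8 = 0.078125.
chi^2 = 0.3125 + 0.078125 = 0.3906

0.3906


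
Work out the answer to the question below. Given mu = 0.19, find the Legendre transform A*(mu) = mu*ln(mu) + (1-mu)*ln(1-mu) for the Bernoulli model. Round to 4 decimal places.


Legendre transform for Bernoulli:
A*(mu) = mu*log(mu) + (1-mu)*log(1-mu).
mu = 0.19, 1-mu = 0.81.
mu*log(mu) = 0.19*log(0.19) = -0.315539.
(1-mu)*log(1-mu) = 0.81*log(0.81) = -0.170684.
A* = -0.315539 + -0.170684 = -0.4862

-0.4862


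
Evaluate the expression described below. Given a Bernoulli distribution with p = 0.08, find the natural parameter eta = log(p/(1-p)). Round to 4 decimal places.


Natural parameter for Bernoulli: eta = log(p/(1-p)).
p = 0.08, 1-p = 0.92.
p/(1-p) = 0.086957.
eta = log(0.086957) = -2.4423

-2.4423


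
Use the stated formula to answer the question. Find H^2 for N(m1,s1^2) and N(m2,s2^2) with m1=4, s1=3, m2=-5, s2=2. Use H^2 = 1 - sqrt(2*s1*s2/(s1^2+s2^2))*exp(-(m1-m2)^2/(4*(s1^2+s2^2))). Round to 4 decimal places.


Squared Hellinger distance for Gaussians:
H^2 = 1 - sqrt(2*s1*s2/(s1^2+s2^2)) * exp(-(m1-m2)^2/(4*(s1^2+s2^2))).
s1^2 = 9, s2^2 = 4, s1^2+s2^2 = 13.
sqrt(2*3*2/(13)) = 0.960769.
(m1-m2)^2 = (9)^2 = 81.
exp(-81/(4*13)) = exp(-1.557692) = 0.210622.
H^2 = 1 - 0.960769*0.210622 = 0.7976

0.7976


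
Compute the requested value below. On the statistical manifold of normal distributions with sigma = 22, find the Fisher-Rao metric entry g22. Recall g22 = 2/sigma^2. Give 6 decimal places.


For the 2-parameter normal family, the Fisher metric has:
  g11 = 1/sigma^2, g22 = 2/sigma^2.
sigma = 22, sigma^2 = 484.
g22 = 0.004132

0.004132


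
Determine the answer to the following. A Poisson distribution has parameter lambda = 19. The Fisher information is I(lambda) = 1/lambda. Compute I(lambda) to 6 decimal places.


Fisher information for Poisson: I(lambda) = 1/lambda.
lambda = 19.
I(lambda) = 1/19 = 0.052632

0.052632


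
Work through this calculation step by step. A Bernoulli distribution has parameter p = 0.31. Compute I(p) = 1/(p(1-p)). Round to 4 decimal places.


For Bernoulli(p), Fisher information is I(p) = 1/(p*(1-p)).
p = 0.31, 1-p = 0.69.
p*(1-p) = 0.2139.
I(p) = 1/0.2139 = 4.6751

4.6751


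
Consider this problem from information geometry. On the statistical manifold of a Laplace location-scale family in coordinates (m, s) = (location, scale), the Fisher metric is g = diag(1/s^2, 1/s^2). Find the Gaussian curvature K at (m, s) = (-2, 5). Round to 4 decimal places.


The metric has the form g = (A dm^2 + B ds^2)/s^2 with A = 1, B = 1.
Substitute u = sqrt(A/B)*m: g = B*(du^2 + ds^2)/s^2, i.e. B times the
Poincare upper half-plane metric, which has constant Gaussian curvature -1.
Scaling a 2D metric by a constant c divides the Gaussian curvature by c,
so K = -1/B = -1/(1) = -1.0000 everywhere (the point (m, s) = (-2, 5) is irrelevant:
the curvature is constant).
The requested Gaussian curvature is K = -1.0000.

-1.0000


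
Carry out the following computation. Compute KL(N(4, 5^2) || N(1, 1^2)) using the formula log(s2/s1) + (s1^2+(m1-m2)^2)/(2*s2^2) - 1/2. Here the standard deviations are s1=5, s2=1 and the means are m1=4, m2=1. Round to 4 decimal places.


KL divergence between normal distributions:
KL = log(s2/s1) + (s1^2 + (m1-m2)^2)/(2*s2^2) - 1/2.
log(1/5) = -1.609438.
(5^2 + (4-1)^2)/(2*1^2) = (25 + 9)/2 = 17.0.
KL = -1.609438 + 17.0 - 0.5 = 14.8906

14.8906


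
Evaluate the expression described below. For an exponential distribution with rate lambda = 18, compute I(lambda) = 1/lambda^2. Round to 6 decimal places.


Fisher information for exponential: I(lambda) = 1/lambda^2.
lambda = 18, lambda^2 = 324.
I = 1/324 = 0.003086

0.003086


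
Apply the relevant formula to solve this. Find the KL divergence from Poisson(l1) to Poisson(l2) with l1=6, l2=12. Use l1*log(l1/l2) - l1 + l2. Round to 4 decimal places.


KL divergence for Poisson:
KL = l1*log(l1/l2) - l1 + l2.
l1 = 6, l2 = 12.
log(6/12) = -0.693147.
l1*log(l1/l2) = 6 * -0.693147 = -4.158883.
KL = -4.158883 - 6 + 12 = 1.8411

1.8411


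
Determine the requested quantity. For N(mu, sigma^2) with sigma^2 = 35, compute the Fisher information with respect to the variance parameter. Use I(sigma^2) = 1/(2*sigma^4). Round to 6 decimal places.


Fisher information for variance: I(sigma^2) = 1/(2*sigma^4).
sigma^2 = 35, so sigma^4 = 1225.
I = 1/(2*1225) = 1/2450 = 0.000408

0.000408


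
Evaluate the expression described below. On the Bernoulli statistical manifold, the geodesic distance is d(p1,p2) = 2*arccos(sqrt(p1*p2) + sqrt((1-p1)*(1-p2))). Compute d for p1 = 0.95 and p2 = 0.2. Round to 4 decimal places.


Geodesic distance on Bernoulli manifold:
d(p1,p2) = 2*arccos(sqrt(p1*p2) + sqrt((1-p1)*(1-p2))).
sqrt(p1*p2) = sqrt(0.95*0.2) = 0.43589.
sqrt((1-p1)*(1-p2)) = sqrt(0.05*0.8) = 0.2.
arg = 0.43589 + 0.2 = 0.63589.
d = 2*arccos(0.63589) = 1.7633

1.7633


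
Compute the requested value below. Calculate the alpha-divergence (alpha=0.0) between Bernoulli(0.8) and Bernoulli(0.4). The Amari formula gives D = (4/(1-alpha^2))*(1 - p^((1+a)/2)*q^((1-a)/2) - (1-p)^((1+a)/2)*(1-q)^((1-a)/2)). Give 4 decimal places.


Amari alpha-divergence:
D = (4/(1-alpha^2))*(1 - p^((1+a)/2)*q^((1-a)/2) - (1-p)^((1+a)/2)*(1-q)^((1-a)/2)).
alpha = 0.0, p = 0.8, q = 0.4.
e1 = (1+alpha)/2 = 0.5, e2 = (1-alpha)/2 = 0.5.
t1 = p^e1 * q^e2 = 0.8^0.5 * 0.4^0.5 = 0.565685.
t2 = (1-p)^e1 * (1-q)^e2 = 0.2^0.5 * 0.6^0.5 = 0.34641.
4/(1-alpha^2) = 4.0.
D = 4.0*(1 - 0.565685 - 0.34641) = 0.3516

0.3516


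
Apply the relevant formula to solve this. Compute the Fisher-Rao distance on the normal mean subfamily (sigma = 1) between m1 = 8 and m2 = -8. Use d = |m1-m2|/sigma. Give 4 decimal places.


On the fixed-variance normal subfamily, geodesic distance = |m1-m2|/sigma.
|8 - -8| = 16.
sigma = 1.
d = 16/1 = 16.0000

16.0000


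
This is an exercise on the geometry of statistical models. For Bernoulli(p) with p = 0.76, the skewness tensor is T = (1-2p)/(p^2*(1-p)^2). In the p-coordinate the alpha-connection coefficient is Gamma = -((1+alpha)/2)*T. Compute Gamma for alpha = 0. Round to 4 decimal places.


Skewness (Amari-Chentsov) tensor: T = (1-2p)/(p^2*(1-p)^2).
p = 0.76, 1-2p = -0.52, p^2 = 0.5776, (1-p)^2 = 0.0576.
T = -0.52/(0.5776 * 0.0576) = -15.629809.
In the p-coordinate, Gamma^(alpha) = Gamma^(0) - (alpha/2)*T with Gamma^(0) = (1/2)*g'(p) = -T/2,
so Gamma^(alpha) = -((1+alpha)/2)*T.
alpha = 0, -(1+alpha)/2 = -0.5.
Gamma = -0.5 * -15.629809 = 7.8149

7.8149


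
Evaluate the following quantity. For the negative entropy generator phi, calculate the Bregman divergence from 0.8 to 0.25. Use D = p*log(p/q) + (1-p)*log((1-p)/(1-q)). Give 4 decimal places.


Bregman divergence with negative entropy generator:
D = p*log(p/q) + (1-p)*log((1-p)/(1-q)).
p = 0.8, q = 0.25.
p*log(p/q) = 0.8*log(0.8/0.25) = 0.930521.
(1-p)*log((1-p)/(1-q)) = 0.2*log(0.2/0.75) = -0.264351.
D = 0.930521 + -0.264351 = 0.6662

0.6662


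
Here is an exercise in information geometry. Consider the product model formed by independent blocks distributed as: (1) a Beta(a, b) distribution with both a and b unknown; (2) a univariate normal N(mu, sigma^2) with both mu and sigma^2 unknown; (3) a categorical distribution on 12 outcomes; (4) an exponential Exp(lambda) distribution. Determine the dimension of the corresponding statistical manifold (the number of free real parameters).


The dimension of a statistical manifold equals the number of free
(independent) real parameters of the model. For a product of independent
blocks the parameter counts add.
- Beta (a, b): 2.
- normal (mu, sigma^2): 2.
- categorical on 12 outcomes (probabilities sum to 1): 12-1 = 11.
- exponential (lambda): 1.
Total = 2 + 2 + 11 + 1 = 16.
Dimension = 16

16


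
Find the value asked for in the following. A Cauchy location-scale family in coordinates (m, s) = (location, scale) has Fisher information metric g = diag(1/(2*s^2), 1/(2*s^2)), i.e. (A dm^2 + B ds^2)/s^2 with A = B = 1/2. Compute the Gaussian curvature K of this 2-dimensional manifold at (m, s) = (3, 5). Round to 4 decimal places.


The metric has the form g = (A dm^2 + B ds^2)/s^2 with A = 1/2, B = 1/2.
Substitute u = sqrt(A/B)*m: g = B*(du^2 + ds^2)/s^2, i.e. B times the
Poincare upper half-plane metric, which has constant Gaussian curvature -1.
Scaling a 2D metric by a constant c divides the Gaussian curvature by c,
so K = -1/B = -1/(1/2) = -2.0000 everywhere (the point (m, s) = (3, 5) is irrelevant:
the curvature is constant).
The requested Gaussian curvature is K = -2.0000.

-2.0000


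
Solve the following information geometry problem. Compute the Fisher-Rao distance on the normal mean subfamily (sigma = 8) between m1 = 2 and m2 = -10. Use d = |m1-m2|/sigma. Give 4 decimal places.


On the fixed-variance normal subfamily, geodesic distance = |m1-m2|/sigma.
|2 - -10| = 12.
sigma = 8.
d = 12/8 = 1.5000

1.5000


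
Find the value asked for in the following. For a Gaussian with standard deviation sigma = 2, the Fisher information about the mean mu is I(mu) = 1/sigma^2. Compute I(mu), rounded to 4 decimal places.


The Fisher information for the mean of a normal distribution is I(mu) = 1/sigma^2.
sigma = 2, so sigma^2 = 4.
I(mu) = 1/4 = 0.2500

0.2500


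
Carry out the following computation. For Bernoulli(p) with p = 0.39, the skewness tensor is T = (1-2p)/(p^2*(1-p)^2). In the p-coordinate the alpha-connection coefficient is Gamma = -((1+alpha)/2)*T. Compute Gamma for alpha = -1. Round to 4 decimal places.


Skewness (Amari-Chentsov) tensor: T = (1-2p)/(p^2*(1-p)^2).
p = 0.39, 1-2p = 0.22, p^2 = 0.1521, (1-p)^2 = 0.3721.
T = 0.22/(0.1521 * 0.3721) = 3.887172.
In the p-coordinate, Gamma^(alpha) = Gamma^(0) - (alpha/2)*T with Gamma^(0) = (1/2)*g'(p) = -T/2,
so Gamma^(alpha) = -((1+alpha)/2)*T.
alpha = -1, -(1+alpha)/2 = 0.0.
Gamma = 0.0 * 3.887172 = 0.0000

0.0000


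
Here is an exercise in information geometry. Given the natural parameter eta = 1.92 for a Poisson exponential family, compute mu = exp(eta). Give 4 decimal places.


Expectation parameter for Poisson exponential family:
mu = exp(eta).
eta = 1.92.
mu = exp(1.92) = 6.8210

6.8210


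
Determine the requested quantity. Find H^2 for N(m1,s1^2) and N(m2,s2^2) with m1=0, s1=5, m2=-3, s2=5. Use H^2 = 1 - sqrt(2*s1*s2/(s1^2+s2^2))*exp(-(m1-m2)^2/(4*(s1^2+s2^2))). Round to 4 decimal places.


Squared Hellinger distance for Gaussians:
H^2 = 1 - sqrt(2*s1*s2/(s1^2+s2^2)) * exp(-(m1-m2)^2/(4*(s1^2+s2^2))).
s1^2 = 25, s2^2 = 25, s1^2+s2^2 = 50.
sqrt(2*5*5/(50)) = 1.0.
(m1-m2)^2 = (3)^2 = 9.
exp(-9/(4*50)) = exp(-0.045) = 0.955997.
H^2 = 1 - 1.0*0.955997 = 0.0440

0.0440


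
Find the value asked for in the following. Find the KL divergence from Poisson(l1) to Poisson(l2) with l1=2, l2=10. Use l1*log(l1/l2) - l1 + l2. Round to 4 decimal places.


KL divergence for Poisson:
KL = l1*log(l1/l2) - l1 + l2.
l1 = 2, l2 = 10.
log(2/10) = -1.609438.
l1*log(l1/l2) = 2 * -1.609438 = -3.218876.
KL = -3.218876 - 2 + 10 = 4.7811

4.7811


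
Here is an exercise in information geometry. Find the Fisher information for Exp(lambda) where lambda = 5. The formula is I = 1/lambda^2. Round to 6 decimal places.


Fisher information for exponential: I(lambda) = 1/lambda^2.
lambda = 5, lambda^2 = 25.
I = 1/25 = 0.040000

0.040000


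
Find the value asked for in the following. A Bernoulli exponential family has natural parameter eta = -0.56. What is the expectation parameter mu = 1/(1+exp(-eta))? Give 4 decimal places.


Dual coordinate (expectation parameter) for Bernoulli:
mu = 1/(1+exp(-eta)).
eta = -0.56.
exp(-eta) = exp(0.56) = 1.750673.
mu = 1/(1+1.750673) = 0.3635

0.3635


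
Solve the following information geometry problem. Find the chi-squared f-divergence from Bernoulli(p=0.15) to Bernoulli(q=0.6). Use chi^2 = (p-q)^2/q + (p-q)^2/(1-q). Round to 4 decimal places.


Chi-squared divergence between Bernoulli distributions:
chi^2 = (p-q)^2/q + (p-q)^2/(1-q).
p = 0.15, q = 0.6, p-q = -0.45.
(p-q)^2 = 0.2025.
term1 = 0.2025/0.6 = 0.3375.
term2 = 0.2025/0.4 = 0.50625.
chi^2 = 0.3375 + 0.50625 = 0.8437

0.8437


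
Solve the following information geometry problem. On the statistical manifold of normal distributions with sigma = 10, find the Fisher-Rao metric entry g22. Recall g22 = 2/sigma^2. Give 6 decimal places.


For the 2-parameter normal family, the Fisher metric has:
  g11 = 1/sigma^2, g22 = 2/sigma^2.
sigma = 10, sigma^2 = 100.
g22 = 0.020000

0.020000


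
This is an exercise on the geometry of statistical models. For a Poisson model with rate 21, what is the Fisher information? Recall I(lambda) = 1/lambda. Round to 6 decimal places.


Fisher information for Poisson: I(lambda) = 1/lambda.
lambda = 21.
I(lambda) = 1/21 = 0.047619

0.047619


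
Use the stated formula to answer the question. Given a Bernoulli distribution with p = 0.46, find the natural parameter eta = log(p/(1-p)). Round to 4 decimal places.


Natural parameter for Bernoulli: eta = log(p/(1-p)).
p = 0.46, 1-p = 0.54.
p/(1-p) = 0.851852.
eta = log(0.851852) = -0.1603

-0.1603


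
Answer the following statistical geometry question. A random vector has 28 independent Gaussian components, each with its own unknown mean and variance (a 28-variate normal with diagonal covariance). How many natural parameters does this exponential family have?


Exponential family dimension calculation:
Each univariate normal has two natural parameters (mu/sigma^2 and -1/(2 sigma^2)).
With 28 independent components, dim = 2 * 28 = 56.

56


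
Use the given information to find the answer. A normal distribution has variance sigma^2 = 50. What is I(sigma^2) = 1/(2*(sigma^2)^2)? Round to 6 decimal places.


Fisher information for variance: I(sigma^2) = 1/(2*sigma^4).
sigma^2 = 50, so sigma^4 = 2500.
I = 1/(2*2500) = 1/5000 = 0.000200

0.000200
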